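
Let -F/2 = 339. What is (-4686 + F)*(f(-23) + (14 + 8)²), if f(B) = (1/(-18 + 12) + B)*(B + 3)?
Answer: -5081496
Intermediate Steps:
F = -678 (F = -2*339 = -678)
f(B) = (3 + B)*(-⅙ + B) (f(B) = (1/(-6) + B)*(3 + B) = (-⅙ + B)*(3 + B) = (3 + B)*(-⅙ + B))
(-4686 + F)*(f(-23) + (14 + 8)²) = (-4686 - 678)*((-½ + (-23)² + (17/6)*(-23)) + (14 + 8)²) = -5364*((-½ + 529 - 391/6) + 22²) = -5364*(1390/3 + 484) = -5364*2842/3 = -5081496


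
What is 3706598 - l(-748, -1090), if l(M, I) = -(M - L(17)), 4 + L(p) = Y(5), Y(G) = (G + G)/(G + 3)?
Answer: 14823411/4 ≈ 3.7059e+6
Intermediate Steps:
Y(G) = 2*G/(3 + G) (Y(G) = (2*G)/(3 + G) = 2*G/(3 + G))
L(p) = -11/4 (L(p) = -4 + 2*5/(3 + 5) = -4 + 2*5/8 = -4 + 2*5*(⅛) = -4 + 5/4 = -11/4)
l(M, I) = -11/4 - M (l(M, I) = -(M - 1*(-11/4)) = -(M + 11/4) = -(11/4 + M) = -11/4 - M)
3706598 - l(-748, -1090) = 3706598 - (-11/4 - 1*(-748)) = 3706598 - (-11/4 + 748) = 3706598 - 1*2981/4 = 3706598 - 2981/4 = 14823411/4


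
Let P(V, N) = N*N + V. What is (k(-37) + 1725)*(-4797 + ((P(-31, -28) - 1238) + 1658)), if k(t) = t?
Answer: -6117312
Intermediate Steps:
P(V, N) = V + N² (P(V, N) = N² + V = V + N²)
(k(-37) + 1725)*(-4797 + ((P(-31, -28) - 1238) + 1658)) = (-37 + 1725)*(-4797 + (((-31 + (-28)²) - 1238) + 1658)) = 1688*(-4797 + (((-31 + 784) - 1238) + 1658)) = 1688*(-4797 + ((753 - 1238) + 1658)) = 1688*(-4797 + (-485 + 1658)) = 1688*(-4797 + 1173) = 1688*(-3624) = -6117312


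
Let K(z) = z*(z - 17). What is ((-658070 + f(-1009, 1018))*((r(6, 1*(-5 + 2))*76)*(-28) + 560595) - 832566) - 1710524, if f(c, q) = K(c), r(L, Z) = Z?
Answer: 213841524466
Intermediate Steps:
K(z) = z*(-17 + z)
f(c, q) = c*(-17 + c)
((-658070 + f(-1009, 1018))*((r(6, 1*(-5 + 2))*76)*(-28) + 560595) - 832566) - 1710524 = ((-658070 - 1009*(-17 - 1009))*(((1*(-5 + 2))*76)*(-28) + 560595) - 832566) - 1710524 = ((-658070 - 1009*(-1026))*(((1*(-3))*76)*(-28) + 560595) - 832566) - 1710524 = ((-658070 + 1035234)*(-3*76*(-28) + 560595) - 832566) - 1710524 = (377164*(-228*(-28) + 560595) - 832566) - 1710524 = (377164*(6384 + 560595) - 832566) - 1710524 = (377164*566979 - 832566) - 1710524 = (213844067556 - 832566) - 1710524 = 213843234990 - 1710524 = 213841524466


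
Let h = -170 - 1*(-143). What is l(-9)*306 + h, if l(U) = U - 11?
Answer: -6147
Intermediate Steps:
h = -27 (h = -170 + 143 = -27)
l(U) = -11 + U
l(-9)*306 + h = (-11 - 9)*306 - 27 = -20*306 - 27 = -6120 - 27 = -6147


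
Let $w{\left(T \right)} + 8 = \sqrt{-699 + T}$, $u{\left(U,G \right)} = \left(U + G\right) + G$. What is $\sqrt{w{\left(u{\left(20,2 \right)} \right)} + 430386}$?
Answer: $\sqrt{430378 + 15 i \sqrt{3}} \approx 656.03 + 0.02 i$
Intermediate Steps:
$u{\left(U,G \right)} = U + 2 G$ ($u{\left(U,G \right)} = \left(G + U\right) + G = U + 2 G$)
$w{\left(T \right)} = -8 + \sqrt{-699 + T}$
$\sqrt{w{\left(u{\left(20,2 \right)} \right)} + 430386} = \sqrt{\left(-8 + \sqrt{-699 + \left(20 + 2 \cdot 2\right)}\right) + 430386} = \sqrt{\left(-8 + \sqrt{-699 + \left(20 + 4\right)}\right) + 430386} = \sqrt{\left(-8 + \sqrt{-699 + 24}\right) + 430386} = \sqrt{\left(-8 + \sqrt{-675}\right) + 430386} = \sqrt{\left(-8 + 15 i \sqrt{3}\right) + 430386} = \sqrt{430378 + 15 i \sqrt{3}}$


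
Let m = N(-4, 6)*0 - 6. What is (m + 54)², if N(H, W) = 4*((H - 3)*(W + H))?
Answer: 2304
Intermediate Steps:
N(H, W) = 4*(-3 + H)*(H + W) (N(H, W) = 4*((-3 + H)*(H + W)) = 4*(-3 + H)*(H + W))
m = -6 (m = (-12*(-4) - 12*6 + 4*(-4)² + 4*(-4)*6)*0 - 6 = (48 - 72 + 4*16 - 96)*0 - 6 = (48 - 72 + 64 - 96)*0 - 6 = -56*0 - 6 = 0 - 6 = -6)
(m + 54)² = (-6 + 54)² = 48² = 2304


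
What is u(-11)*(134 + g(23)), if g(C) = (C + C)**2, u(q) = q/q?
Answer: 2250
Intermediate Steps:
u(q) = 1
g(C) = 4*C**2 (g(C) = (2*C)**2 = 4*C**2)
u(-11)*(134 + g(23)) = 1*(134 + 4*23**2) = 1*(134 + 4*529) = 1*(134 + 2116) = 1*2250 = 2250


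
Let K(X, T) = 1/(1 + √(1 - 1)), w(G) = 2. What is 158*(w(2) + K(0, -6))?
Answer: 474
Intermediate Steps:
K(X, T) = 1 (K(X, T) = 1/(1 + √0) = 1/(1 + 0) = 1/1 = 1)
158*(w(2) + K(0, -6)) = 158*(2 + 1) = 158*3 = 474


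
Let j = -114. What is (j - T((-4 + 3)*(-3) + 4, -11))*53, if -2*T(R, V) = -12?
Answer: -6360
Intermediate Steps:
T(R, V) = 6 (T(R, V) = -1/2*(-12) = 6)
(j - T((-4 + 3)*(-3) + 4, -11))*53 = (-114 - 1*6)*53 = (-114 - 6)*53 = -120*53 = -6360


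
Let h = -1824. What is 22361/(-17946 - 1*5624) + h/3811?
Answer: -128209451/89825270 ≈ -1.4273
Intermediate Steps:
22361/(-17946 - 1*5624) + h/3811 = 22361/(-17946 - 1*5624) - 1824/3811 = 22361/(-17946 - 5624) - 1824*1/3811 = 22361/(-23570) - 1824/3811 = 22361*(-1/23570) - 1824/3811 = -22361/23570 - 1824/3811 = -128209451/89825270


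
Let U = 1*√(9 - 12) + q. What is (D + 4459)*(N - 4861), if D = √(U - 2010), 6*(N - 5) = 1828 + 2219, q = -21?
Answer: -37290617/2 - 8363*√(-2031 + I*√3)/2 ≈ -1.8645e+7 - 1.8845e+5*I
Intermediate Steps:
N = 1359/2 (N = 5 + (1828 + 2219)/6 = 5 + (⅙)*4047 = 5 + 1349/2 = 1359/2 ≈ 679.50)
U = -21 + I*√3 (U = 1*√(9 - 12) - 21 = 1*√(-3) - 21 = 1*(I*√3) - 21 = I*√3 - 21 = -21 + I*√3 ≈ -21.0 + 1.732*I)
D = √(-2031 + I*√3) (D = √((-21 + I*√3) - 2010) = √(-2031 + I*√3) ≈ 0.0192 + 45.067*I)
(D + 4459)*(N - 4861) = (√(-2031 + I*√3) + 4459)*(1359/2 - 4861) = (4459 + √(-2031 + I*√3))*(-8363/2) = -37290617/2 - 8363*√(-2031 + I*√3)/2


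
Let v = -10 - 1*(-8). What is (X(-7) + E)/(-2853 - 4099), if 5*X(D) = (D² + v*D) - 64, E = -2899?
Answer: 1812/4345 ≈ 0.41703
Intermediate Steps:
v = -2 (v = -10 + 8 = -2)
X(D) = -64/5 - 2*D/5 + D²/5 (X(D) = ((D² - 2*D) - 64)/5 = (-64 + D² - 2*D)/5 = -64/5 - 2*D/5 + D²/5)
(X(-7) + E)/(-2853 - 4099) = ((-64/5 - ⅖*(-7) + (⅕)*(-7)²) - 2899)/(-2853 - 4099) = ((-64/5 + 14/5 + (⅕)*49) - 2899)/(-6952) = ((-64/5 + 14/5 + 49/5) - 2899)*(-1/6952) = (-⅕ - 2899)*(-1/6952) = -14496/5*(-1/6952) = 1812/4345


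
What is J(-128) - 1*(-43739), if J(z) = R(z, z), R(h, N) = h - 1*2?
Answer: 43609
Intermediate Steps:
R(h, N) = -2 + h (R(h, N) = h - 2 = -2 + h)
J(z) = -2 + z
J(-128) - 1*(-43739) = (-2 - 128) - 1*(-43739) = -130 + 43739 = 43609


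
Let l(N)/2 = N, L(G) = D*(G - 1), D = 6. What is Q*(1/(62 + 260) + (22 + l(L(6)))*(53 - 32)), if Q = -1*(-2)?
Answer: 554485/161 ≈ 3444.0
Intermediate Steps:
L(G) = -6 + 6*G (L(G) = 6*(G - 1) = 6*(-1 + G) = -6 + 6*G)
l(N) = 2*N
Q = 2
Q*(1/(62 + 260) + (22 + l(L(6)))*(53 - 32)) = 2*(1/(62 + 260) + (22 + 2*(-6 + 6*6))*(53 - 32)) = 2*(1/322 + (22 + 2*(-6 + 36))*21) = 2*(1/322 + (22 + 2*30)*21) = 2*(1/322 + (22 + 60)*21) = 2*(1/322 + 82*21) = 2*(1/322 + 1722) = 2*(554485/322) = 554485/161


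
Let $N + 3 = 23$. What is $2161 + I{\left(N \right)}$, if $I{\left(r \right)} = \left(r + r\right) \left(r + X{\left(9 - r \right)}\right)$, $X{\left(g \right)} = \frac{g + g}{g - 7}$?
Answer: $\frac{27089}{9} \approx 3009.9$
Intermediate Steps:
$X{\left(g \right)} = \frac{2 g}{-7 + g}$
$N = 20$ ($N = -3 + 23 = 20$)
$I{\left(r \right)} = 2 r \left(r + \frac{2 \left(9 - r\right)}{2 - r}\right)$ ($I{\left(r \right)} = \left(r + r\right) \left(r + \frac{2 \left(9 - r\right)}{-7 - \left(-9 + r\right)}\right) = 2 r \left(r + \frac{2 \left(9 - r\right)}{2 - r}\right)$)
$2161 + I{\left(N \right)} = 2161 + 2 \cdot 20 \frac{1}{-2 + 20} \left(-18 + 20^{2}\right) = 2161 + 2 \cdot 20 \cdot \frac{1}{18} \left(-18 + 400\right) = 2161 + 2 \cdot 20 \cdot \frac{1}{18} \cdot 382 = 2161 + \frac{7640}{9} = \frac{27089}{9}$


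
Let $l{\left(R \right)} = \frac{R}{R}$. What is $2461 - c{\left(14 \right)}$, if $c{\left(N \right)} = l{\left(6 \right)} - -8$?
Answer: $2452$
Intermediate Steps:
$l{\left(R \right)} = 1$
$c{\left(N \right)} = 9$ ($c{\left(N \right)} = 1 - -8 = 1 + 8 = 9$)
$2461 - c{\left(14 \right)} = 2461 - 9 = 2452$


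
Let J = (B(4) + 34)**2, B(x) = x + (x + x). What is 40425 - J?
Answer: 38309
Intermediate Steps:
B(x) = 3*x (B(x) = x + 2*x = 3*x)
J = 2116 (J = (3*4 + 34)**2 = (12 + 34)**2 = 46**2 = 2116)
40425 - J = 40425 - 1*2116 = 40425 - 2116 = 38309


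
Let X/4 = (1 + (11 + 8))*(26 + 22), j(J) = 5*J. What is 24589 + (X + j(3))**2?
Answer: 14885614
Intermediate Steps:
X = 3840 (X = 4*((1 + (11 + 8))*(26 + 22)) = 4*((1 + 19)*48) = 4*(20*48) = 4*960 = 3840)
24589 + (X + j(3))**2 = 24589 + (3840 + 5*3)**2 = 24589 + (3840 + 15)**2 = 24589 + 3855**2 = 24589 + 14861025 = 14885614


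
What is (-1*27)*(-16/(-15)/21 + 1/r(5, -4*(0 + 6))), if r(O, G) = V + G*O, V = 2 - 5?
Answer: -1653/1435 ≈ -1.1519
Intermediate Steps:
V = -3
r(O, G) = -3 + G*O
(-1*27)*(-16/(-15)/21 + 1/r(5, -4*(0 + 6))) = (-1*27)*(-16/(-15)/21 + 1/(-3 - 4*(0 + 6)*5)) = -27*(-16*(-1/15)*(1/21) + 1/(-3 - 4*6*5)) = -27*((16/15)*(1/21) + 1/(-3 - 24*5)) = -27*(16/315 + 1/(-3 - 120)) = -27*(16/315 + 1/(-123)) = -27*(16/315 + 1*(-1/123)) = -27*(16/315 - 1/123) = -27*551/12915 = -1653/1435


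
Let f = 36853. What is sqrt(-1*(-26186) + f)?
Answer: sqrt(63039) ≈ 251.08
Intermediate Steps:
sqrt(-1*(-26186) + f) = sqrt(-1*(-26186) + 36853) = sqrt(26186 + 36853) = sqrt(63039)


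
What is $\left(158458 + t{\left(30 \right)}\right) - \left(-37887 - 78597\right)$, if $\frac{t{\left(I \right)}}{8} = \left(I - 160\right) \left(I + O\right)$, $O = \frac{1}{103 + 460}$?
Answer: $\frac{137225706}{563} \approx 2.4374 \cdot 10^{5}$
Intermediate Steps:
$O = \frac{1}{563} \approx 0.0017762$
$t{\left(I \right)} = 8 \left(-160 + I\right) \left(\frac{1}{563} + I\right)$ ($t{\left(I \right)} = 8 \left(I - 160\right) \left(I + \frac{1}{563}\right) = 8 \left(-160 + I\right) \left(\frac{1}{563} + I\right)$)
$\left(158458 + t{\left(30 \right)}\right) - \left(-37887 - 78597\right) = \left(158458 - \left(\frac{21620240}{563} - 7200\right)\right) - \left(-37887 - 78597\right) = \left(158458 - \frac{17566640}{563}\right) - -116484 = \left(158458 - \frac{17566640}{563}\right) + 116484 = \frac{71645214}{563} + 116484 = \frac{137225706}{563}$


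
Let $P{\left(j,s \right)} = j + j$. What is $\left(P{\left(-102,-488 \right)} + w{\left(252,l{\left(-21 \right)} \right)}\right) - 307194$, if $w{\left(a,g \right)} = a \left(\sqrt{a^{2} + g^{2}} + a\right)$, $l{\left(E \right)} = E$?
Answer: $-243894 + 5292 \sqrt{145} \approx -1.8017 \cdot 10^{5}$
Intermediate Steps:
$P{\left(j,s \right)} = 2 j$
$w{\left(a,g \right)} = a \left(a + \sqrt{a^{2} + g^{2}}\right)$
$\left(P{\left(-102,-488 \right)} + w{\left(252,l{\left(-21 \right)} \right)}\right) - 307194 = \left(2 \left(-102\right) + 252 \left(252 + \sqrt{252^{2} + \left(-21\right)^{2}}\right)\right) - 307194 = \left(-204 + 252 \left(252 + \sqrt{63504 + 441}\right)\right) - 307194 = \left(-204 + 252 \left(252 + \sqrt{63945}\right)\right) - 307194 = \left(-204 + 252 \left(252 + 21 \sqrt{145}\right)\right) - 307194 = \left(-204 + \left(63504 + 5292 \sqrt{145}\right)\right) - 307194 = \left(63300 + 5292 \sqrt{145}\right) - 307194 = -243894 + 5292 \sqrt{145}$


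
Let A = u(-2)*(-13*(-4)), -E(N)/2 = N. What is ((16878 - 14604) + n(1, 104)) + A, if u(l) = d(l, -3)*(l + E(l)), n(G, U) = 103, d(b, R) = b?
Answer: 2169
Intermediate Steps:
E(N) = -2*N
u(l) = -l² (u(l) = l*(l - 2*l) = l*(-l) = -l²)
A = -208 (A = (-1*(-2)²)*(-13*(-4)) = -1*4*52 = -4*52 = -208)
((16878 - 14604) + n(1, 104)) + A = ((16878 - 14604) + 103) - 208 = (2274 + 103) - 208 = 2377 - 208 = 2169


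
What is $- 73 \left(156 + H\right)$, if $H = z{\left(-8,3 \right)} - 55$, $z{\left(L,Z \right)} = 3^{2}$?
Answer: $-8030$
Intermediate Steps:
$z{\left(L,Z \right)} = 9$
$H = -46$ ($H = 9 - 55 = -46$)
$- 73 \left(156 + H\right) = - 73 \left(156 - 46\right) = \left(-73\right) 110 = -8030$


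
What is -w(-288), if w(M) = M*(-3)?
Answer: -864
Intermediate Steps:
w(M) = -3*M
-w(-288) = -(-3)*(-288) = -1*864 = -864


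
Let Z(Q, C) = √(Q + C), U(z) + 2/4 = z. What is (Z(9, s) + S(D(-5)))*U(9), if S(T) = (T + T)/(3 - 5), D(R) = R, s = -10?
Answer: 85/2 + 17*I/2 ≈ 42.5 + 8.5*I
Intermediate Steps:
U(z) = -½ + z
Z(Q, C) = √(C + Q)
S(T) = -T (S(T) = (2*T)/(-2) = (2*T)*(-½) = -T)
(Z(9, s) + S(D(-5)))*U(9) = (√(-10 + 9) - 1*(-5))*(-½ + 9) = (√(-1) + 5)*(17/2) = (I + 5)*(17/2) = (5 + I)*(17/2) = 85/2 + 17*I/2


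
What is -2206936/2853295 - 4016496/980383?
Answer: -13623890490808/2797321911985 ≈ -4.8703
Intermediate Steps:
-2206936/2853295 - 4016496/980383 = -13623890490808/2797321911985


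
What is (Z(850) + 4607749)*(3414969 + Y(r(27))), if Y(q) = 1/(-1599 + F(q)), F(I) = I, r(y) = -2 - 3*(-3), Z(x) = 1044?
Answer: 25056305269479071/1592 ≈ 1.5739e+13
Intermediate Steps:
r(y) = 7 (r(y) = -2 + 9 = 7)
Y(q) = 1/(-1599 + q)
(Z(850) + 4607749)*(3414969 + Y(r(27))) = (1044 + 4607749)*(3414969 + 1/(-1599 + 7)) = 4608793*(3414969 + 1/(-1592)) = 4608793*(3414969 - 1/1592) = 4608793*(5436630647/1592) = 25056305269479071/1592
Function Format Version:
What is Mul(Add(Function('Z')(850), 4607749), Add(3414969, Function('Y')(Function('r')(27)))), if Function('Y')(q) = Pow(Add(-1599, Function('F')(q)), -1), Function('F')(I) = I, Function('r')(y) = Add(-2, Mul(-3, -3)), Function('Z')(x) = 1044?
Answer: Rational(25056305269479071, 1592) ≈ 1.5739e+13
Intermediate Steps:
Function('r')(y) = 7 (Function('r')(y) = Add(-2, 9) = 7)
Function('Y')(q) = Pow(Add(-1599, q), -1)
Mul(Add(Function('Z')(850), 4607749), Add(3414969, Function('Y')(Function('r')(27)))) = Mul(Add(1044, 4607749), Add(3414969, Pow(Add(-1599, 7), -1))) = Mul(4608793, Add(3414969, Pow(-1592, -1))) = Mul(4608793, Add(3414969, Rational(-1, 1592))) = Mul(4608793, Rational(5436630647, 1592)) = Rational(25056305269479071, 1592)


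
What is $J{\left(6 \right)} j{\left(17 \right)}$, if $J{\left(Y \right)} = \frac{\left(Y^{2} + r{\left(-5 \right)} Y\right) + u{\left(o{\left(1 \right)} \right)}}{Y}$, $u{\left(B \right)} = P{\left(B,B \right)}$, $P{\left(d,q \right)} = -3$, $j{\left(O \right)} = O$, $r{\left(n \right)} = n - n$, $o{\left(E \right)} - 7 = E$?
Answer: $\frac{187}{2} \approx 93.5$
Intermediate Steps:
$o{\left(E \right)} = 7 + E$
$r{\left(n \right)} = 0$
$u{\left(B \right)} = -3$
$J{\left(Y \right)} = \frac{-3 + Y^{2}}{Y}$ ($J{\left(Y \right)} = \frac{\left(Y^{2} + 0 Y\right) - 3}{Y} = \frac{\left(Y^{2} + 0\right) - 3}{Y} = \frac{Y^{2} - 3}{Y} = \frac{-3 + Y^{2}}{Y}$)
$J{\left(6 \right)} j{\left(17 \right)} = \left(6 - \frac{3}{6}\right) 17 = \left(6 - \frac{1}{2}\right) 17 = \frac{11}{2} \cdot 17 = \frac{187}{2}$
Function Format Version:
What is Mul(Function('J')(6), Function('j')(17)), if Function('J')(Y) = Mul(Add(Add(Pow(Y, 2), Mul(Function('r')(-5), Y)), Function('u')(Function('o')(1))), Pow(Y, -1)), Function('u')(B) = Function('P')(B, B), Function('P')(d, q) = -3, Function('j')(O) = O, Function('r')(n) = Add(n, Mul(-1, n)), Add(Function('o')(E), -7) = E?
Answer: Rational(187, 2) ≈ 93.500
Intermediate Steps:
Function('o')(E) = Add(7, E)
Function('r')(n) = 0
Function('u')(B) = -3
Function('J')(Y) = Mul(Pow(Y, -1), Add(-3, Pow(Y, 2))) (Function('J')(Y) = Mul(Add(Add(Pow(Y, 2), Mul(0, Y)), -3), Pow(Y, -1)) = Mul(Add(Add(Pow(Y, 2), 0), -3), Pow(Y, -1)) = Mul(Add(Pow(Y, 2), -3), Pow(Y, -1)) = Mul(Add(-3, Pow(Y, 2)), Pow(Y, -1)) = Mul(Pow(Y, -1), Add(-3, Pow(Y, 2))))
Mul(Function('J')(6), Function('j')(17)) = Mul(Add(6, Mul(-3, Pow(6, -1))), 17) = Mul(Add(6, Mul(-3, Rational(1, 6))), 17) = Mul(Add(6, Rational(-1, 2)), 17) = Mul(Rational(11, 2), 17) = Rational(187, 2)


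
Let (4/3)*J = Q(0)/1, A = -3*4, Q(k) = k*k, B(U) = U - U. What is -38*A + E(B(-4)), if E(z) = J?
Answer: 456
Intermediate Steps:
B(U) = 0
Q(k) = k²
A = -12
J = 0 (J = 3*(0²/1)/4 = 3*(0*1)/4 = (¾)*0 = 0)
E(z) = 0
-38*A + E(B(-4)) = -38*(-12) + 0 = 456 + 0 = 456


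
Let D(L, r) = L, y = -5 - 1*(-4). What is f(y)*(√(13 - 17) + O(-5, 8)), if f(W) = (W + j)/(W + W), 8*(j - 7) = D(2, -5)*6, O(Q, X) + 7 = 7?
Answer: -15*I/2 ≈ -7.5*I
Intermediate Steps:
y = -1 (y = -5 + 4 = -1)
O(Q, X) = 0 (O(Q, X) = -7 + 7 = 0)
j = 17/2 (j = 7 + (2*6)/8 = 7 + (⅛)*12 = 7 + 3/2 = 17/2 ≈ 8.5000)
f(W) = (17/2 + W)/(2*W) (f(W) = (W + 17/2)/(W + W) = (17/2 + W)/((2*W)) = (17/2 + W)*(1/(2*W)) = (17/2 + W)/(2*W))
f(y)*(√(13 - 17) + O(-5, 8)) = ((¼)*(17 + 2*(-1))/(-1))*(√(13 - 17) + 0) = ((¼)*(-1)*(17 - 2))*(√(-4) + 0) = ((¼)*(-1)*15)*(2*I + 0) = -15*I/2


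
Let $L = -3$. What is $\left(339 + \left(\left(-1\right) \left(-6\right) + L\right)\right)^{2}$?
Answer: $116964$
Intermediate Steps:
$\left(339 + \left(\left(-1\right) \left(-6\right) + L\right)\right)^{2} = \left(339 - -3\right)^{2} = \left(339 + \left(6 - 3\right)\right)^{2} = \left(339 + 3\right)^{2} = 342^{2} = 116964$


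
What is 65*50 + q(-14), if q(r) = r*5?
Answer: 3180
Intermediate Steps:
q(r) = 5*r
65*50 + q(-14) = 65*50 + 5*(-14) = 3250 - 70 = 3180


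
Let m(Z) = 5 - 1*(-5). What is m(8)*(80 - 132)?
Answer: -520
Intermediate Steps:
m(Z) = 10 (m(Z) = 5 + 5 = 10)
m(8)*(80 - 132) = 10*(80 - 132) = 10*(-52) = -520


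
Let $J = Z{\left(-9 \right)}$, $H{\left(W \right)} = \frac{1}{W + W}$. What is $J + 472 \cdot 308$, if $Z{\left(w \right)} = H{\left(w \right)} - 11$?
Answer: $\frac{2616569}{18} \approx 1.4537 \cdot 10^{5}$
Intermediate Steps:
$H{\left(W \right)} = \frac{1}{2 W}$
$Z{\left(w \right)} = -11 + \frac{1}{2 w}$ ($Z{\left(w \right)} = \frac{1}{2 w} - 11 = -11 + \frac{1}{2 w}$)
$J = - \frac{199}{18}$ ($J = -11 + \frac{1}{2 \left(-9\right)} = -11 + \frac{1}{2} \left(- \frac{1}{9}\right) = -11 - \frac{1}{18} = - \frac{199}{18} \approx -11.056$)
$J + 472 \cdot 308 = - \frac{199}{18} + 472 \cdot 308 = - \frac{199}{18} + 145376 = \frac{2616569}{18}$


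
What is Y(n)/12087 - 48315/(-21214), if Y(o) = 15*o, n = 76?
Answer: 202722455/85471206 ≈ 2.3718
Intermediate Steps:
Y(n)/12087 - 48315/(-21214) = (15*76)/12087 - 48315/(-21214) = 1140*(1/12087) - 48315*(-1/21214) = 380/4029 + 48315/21214 = 202722455/85471206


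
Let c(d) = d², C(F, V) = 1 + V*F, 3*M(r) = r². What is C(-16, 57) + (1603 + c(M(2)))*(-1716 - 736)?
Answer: -35422435/9 ≈ -3.9358e+6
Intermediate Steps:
M(r) = r²/3
C(F, V) = 1 + F*V
C(-16, 57) + (1603 + c(M(2)))*(-1716 - 736) = (1 - 16*57) + (1603 + ((⅓)*2²)²)*(-1716 - 736) = (1 - 912) + (1603 + ((⅓)*4)²)*(-2452) = -911 + (1603 + (4/3)²)*(-2452) = -911 + (1603 + 16/9)*(-2452) = -911 + (14443/9)*(-2452) = -911 - 35414236/9 = -35422435/9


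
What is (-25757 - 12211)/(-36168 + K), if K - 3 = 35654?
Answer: 5424/73 ≈ 74.301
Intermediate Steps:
K = 35657 (K = 3 + 35654 = 35657)
(-25757 - 12211)/(-36168 + K) = (-25757 - 12211)/(-36168 + 35657) = -37968/(-511) = -37968*(-1/511) = 5424/73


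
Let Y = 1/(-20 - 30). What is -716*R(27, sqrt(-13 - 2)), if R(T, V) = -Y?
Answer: -358/25 ≈ -14.320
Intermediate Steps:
Y = -1/50 (Y = 1/(-50) = -1/50 ≈ -0.020000)
R(T, V) = 1/50 (R(T, V) = -1*(-1/50) = 1/50)
-716*R(27, sqrt(-13 - 2)) = -716*1/50 = -358/25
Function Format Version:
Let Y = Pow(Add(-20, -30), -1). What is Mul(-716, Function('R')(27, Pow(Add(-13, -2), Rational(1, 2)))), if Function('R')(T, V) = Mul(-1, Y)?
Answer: Rational(-358, 25) ≈ -14.320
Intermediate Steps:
Y = Rational(-1, 50) (Y = Pow(-50, -1) = Rational(-1, 50) ≈ -0.020000)
Function('R')(T, V) = Rational(1, 50) (Function('R')(T, V) = Mul(-1, Rational(-1, 50)) = Rational(1, 50))
Mul(-716, Function('R')(27, Pow(Add(-13, -2), Rational(1, 2)))) = Mul(-716, Rational(1, 50)) = Rational(-358, 25)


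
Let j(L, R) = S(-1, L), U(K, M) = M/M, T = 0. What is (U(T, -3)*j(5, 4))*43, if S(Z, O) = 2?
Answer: 86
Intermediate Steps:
U(K, M) = 1
j(L, R) = 2
(U(T, -3)*j(5, 4))*43 = (1*2)*43 = 2*43 = 86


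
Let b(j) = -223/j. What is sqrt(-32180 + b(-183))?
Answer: I*sqrt(1077635211)/183 ≈ 179.38*I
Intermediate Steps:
sqrt(-32180 + b(-183)) = sqrt(-32180 - 223/(-183)) = sqrt(-32180 - 223*(-1/183)) = sqrt(-32180 + 223/183) = sqrt(-5888717/183) = I*sqrt(1077635211)/183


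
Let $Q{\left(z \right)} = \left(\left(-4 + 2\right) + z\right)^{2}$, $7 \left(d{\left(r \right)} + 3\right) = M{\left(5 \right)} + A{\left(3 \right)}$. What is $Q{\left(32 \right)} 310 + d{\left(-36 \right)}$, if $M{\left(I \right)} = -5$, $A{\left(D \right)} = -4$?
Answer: $\frac{1952970}{7} \approx 2.79 \cdot 10^{5}$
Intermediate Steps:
$d{\left(r \right)} = - \frac{30}{7}$ ($d{\left(r \right)} = -3 + \frac{-5 - 4}{7} = -3 + \frac{1}{7} \left(-9\right) = -3 - \frac{9}{7} = - \frac{30}{7}$)
$Q{\left(z \right)} = \left(-2 + z\right)^{2}$
$Q{\left(32 \right)} 310 + d{\left(-36 \right)} = \left(-2 + 32\right)^{2} \cdot 310 - \frac{30}{7} = 30^{2} \cdot 310 - \frac{30}{7} = 900 \cdot 310 - \frac{30}{7} = 279000 - \frac{30}{7} = \frac{1952970}{7}$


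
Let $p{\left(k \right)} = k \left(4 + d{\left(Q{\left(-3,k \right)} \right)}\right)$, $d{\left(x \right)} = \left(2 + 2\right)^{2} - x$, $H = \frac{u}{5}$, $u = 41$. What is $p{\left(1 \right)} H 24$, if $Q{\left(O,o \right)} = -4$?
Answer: $\frac{23616}{5} \approx 4723.2$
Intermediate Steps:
$H = \frac{41}{5} \approx 8.2$
$d{\left(x \right)} = 16 - x$ ($d{\left(x \right)} = 4^{2} - x = 16 - x$)
$p{\left(k \right)} = 24 k$ ($p{\left(k \right)} = k \left(4 + \left(16 - -4\right)\right) = k \left(4 + \left(16 + 4\right)\right) = k \left(4 + 20\right) = k 24 = 24 k$)
$p{\left(1 \right)} H 24 = 24 \cdot 1 \cdot \frac{41}{5} \cdot 24 = 24 \cdot \frac{41}{5} \cdot 24 = \frac{984}{5} \cdot 24 = \frac{23616}{5}$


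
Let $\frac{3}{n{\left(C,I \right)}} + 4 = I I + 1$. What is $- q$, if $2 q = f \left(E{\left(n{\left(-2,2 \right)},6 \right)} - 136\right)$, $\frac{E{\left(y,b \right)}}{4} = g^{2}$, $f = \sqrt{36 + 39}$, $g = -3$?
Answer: $250 \sqrt{3} \approx 433.01$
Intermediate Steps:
$n{\left(C,I \right)} = \frac{3}{-3 + I^{2}}$ ($n{\left(C,I \right)} = \frac{3}{-4 + \left(I I + 1\right)} = \frac{3}{-4 + \left(I^{2} + 1\right)} = \frac{3}{-4 + \left(1 + I^{2}\right)} = \frac{3}{-3 + I^{2}}$)
$f = 5 \sqrt{3}$ ($f = \sqrt{75} = 5 \sqrt{3} \approx 8.6602$)
$E{\left(y,b \right)} = 36$ ($E{\left(y,b \right)} = 4 \left(-3\right)^{2} = 4 \cdot 9 = 36$)
$q = - 250 \sqrt{3}$ ($q = \frac{5 \sqrt{3} \left(36 - 136\right)}{2} = \frac{5 \sqrt{3} \left(-100\right)}{2} = \frac{\left(-500\right) \sqrt{3}}{2} = - 250 \sqrt{3} \approx -433.01$)
$- q = - \left(-250\right) \sqrt{3} = 250 \sqrt{3}$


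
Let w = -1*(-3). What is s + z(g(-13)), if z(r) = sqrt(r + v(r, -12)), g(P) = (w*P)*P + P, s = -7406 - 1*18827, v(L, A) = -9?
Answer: -26233 + sqrt(485) ≈ -26211.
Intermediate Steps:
w = 3
s = -26233 (s = -7406 - 18827 = -26233)
g(P) = P + 3*P**2 (g(P) = (3*P)*P + P = 3*P**2 + P = P + 3*P**2)
z(r) = sqrt(-9 + r) (z(r) = sqrt(r - 9) = sqrt(-9 + r))
s + z(g(-13)) = -26233 + sqrt(-9 - 13*(1 + 3*(-13))) = -26233 + sqrt(-9 - 13*(1 - 39)) = -26233 + sqrt(-9 - 13*(-38)) = -26233 + sqrt(-9 + 494) = -26233 + sqrt(485)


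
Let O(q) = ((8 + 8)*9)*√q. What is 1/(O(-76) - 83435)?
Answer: -83435/6962975161 - 288*I*√19/6962975161 ≈ -1.1983e-5 - 1.8029e-7*I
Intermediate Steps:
O(q) = 144*√q (O(q) = (16*9)*√q = 144*√q)
1/(O(-76) - 83435) = 1/(144*√(-76) - 83435) = 1/(144*(2*I*√19) - 83435) = 1/(288*I*√19 - 83435) = 1/(-83435 + 288*I*√19)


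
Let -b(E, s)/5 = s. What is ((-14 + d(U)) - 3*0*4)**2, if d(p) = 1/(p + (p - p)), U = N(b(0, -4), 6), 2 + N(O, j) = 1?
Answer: 225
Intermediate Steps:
b(E, s) = -5*s
N(O, j) = -1 (N(O, j) = -2 + 1 = -1)
U = -1
d(p) = 1/p (d(p) = 1/(p + 0) = 1/p)
((-14 + d(U)) - 3*0*4)**2 = ((-14 + 1/(-1)) - 3*0*4)**2 = ((-14 - 1) + 0*4)**2 = (-15 + 0)**2 = (-15)**2 = 225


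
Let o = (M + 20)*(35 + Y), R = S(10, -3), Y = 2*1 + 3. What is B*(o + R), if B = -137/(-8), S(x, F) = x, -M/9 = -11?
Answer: 326745/4 ≈ 81686.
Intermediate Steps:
M = 99 (M = -9*(-11) = 99)
Y = 5 (Y = 2 + 3 = 5)
R = 10
o = 4760 (o = (99 + 20)*(35 + 5) = 119*40 = 4760)
B = 137/8 (B = -137*(-1/8) = 137/8 ≈ 17.125)
B*(o + R) = 137*(4760 + 10)/8 = (137/8)*4770 = 326745/4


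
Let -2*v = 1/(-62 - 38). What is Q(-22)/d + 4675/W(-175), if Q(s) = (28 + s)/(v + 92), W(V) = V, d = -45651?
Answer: -52361501979/1960056119 ≈ -26.714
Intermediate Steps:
v = 1/200 (v = -1/(2*(-62 - 38)) = -½/(-100) = -½*(-1/100) = 1/200 ≈ 0.0050000)
Q(s) = 5600/18401 + 200*s/18401 (Q(s) = (28 + s)/(1/200 + 92) = (28 + s)/(18401/200) = (28 + s)*(200/18401) = 5600/18401 + 200*s/18401)
Q(-22)/d + 4675/W(-175) = (5600/18401 + (200/18401)*(-22))/(-45651) + 4675/(-175) = (5600/18401 - 4400/18401)*(-1/45651) + 4675*(-1/175) = (1200/18401)*(-1/45651) - 187/7 = -400/280008017 - 187/7 = -52361501979/1960056119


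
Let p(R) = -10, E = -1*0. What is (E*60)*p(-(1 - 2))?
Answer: 0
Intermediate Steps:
E = 0
(E*60)*p(-(1 - 2)) = (0*60)*(-10) = 0*(-10) = 0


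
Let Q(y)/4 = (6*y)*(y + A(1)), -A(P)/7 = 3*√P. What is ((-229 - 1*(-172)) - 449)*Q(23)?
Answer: -558624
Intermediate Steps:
A(P) = -21*√P
Q(y) = 24*y*(-21 + y) (Q(y) = 4*((6*y)*(y - 21*√1)) = 4*((6*y)*(y - 21*1)) = 4*((6*y)*(y - 21)) = 4*((6*y)*(-21 + y)) = 4*(6*y*(-21 + y)) = 24*y*(-21 + y))
((-229 - 1*(-172)) - 449)*Q(23) = ((-229 - 1*(-172)) - 449)*(24*23*(-21 + 23)) = ((-229 + 172) - 449)*(24*23*2) = (-57 - 449)*1104 = -506*1104 = -558624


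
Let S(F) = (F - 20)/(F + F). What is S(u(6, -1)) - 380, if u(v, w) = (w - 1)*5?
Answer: -757/2 ≈ -378.50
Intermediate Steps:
u(v, w) = -5 + 5*w (u(v, w) = (-1 + w)*5 = -5 + 5*w)
S(F) = (-20 + F)/(2*F) (S(F) = (-20 + F)/((2*F)) = (-20 + F)*(1/(2*F)) = (-20 + F)/(2*F))
S(u(6, -1)) - 380 = (-20 + (-5 + 5*(-1)))/(2*(-5 + 5*(-1))) - 380 = (-20 + (-5 - 5))/(2*(-5 - 5)) - 380 = (1/2)*(-20 - 10)/(-10) - 380 = (1/2)*(-1/10)*(-30) - 380 = 3/2 - 380 = -757/2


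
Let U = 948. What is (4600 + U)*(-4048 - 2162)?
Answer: -34453080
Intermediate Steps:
(4600 + U)*(-4048 - 2162) = (4600 + 948)*(-4048 - 2162) = 5548*(-6210) = -34453080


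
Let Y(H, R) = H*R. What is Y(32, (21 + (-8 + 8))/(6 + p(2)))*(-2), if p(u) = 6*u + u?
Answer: -336/5 ≈ -67.200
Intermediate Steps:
p(u) = 7*u
Y(32, (21 + (-8 + 8))/(6 + p(2)))*(-2) = (32*((21 + (-8 + 8))/(6 + 7*2)))*(-2) = (32*((21 + 0)/(6 + 14)))*(-2) = (32*(21/20))*(-2) = (168/5)*(-2) = -336/5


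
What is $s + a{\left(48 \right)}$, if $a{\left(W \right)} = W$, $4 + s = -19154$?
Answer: $-19110$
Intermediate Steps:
$s = -19158$ ($s = -4 - 19154 = -19158$)
$s + a{\left(48 \right)} = -19158 + 48 = -19110$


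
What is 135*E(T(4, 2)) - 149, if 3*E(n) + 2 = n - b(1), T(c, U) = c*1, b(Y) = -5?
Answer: 166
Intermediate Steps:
T(c, U) = c
E(n) = 1 + n/3 (E(n) = -⅔ + (n - 1*(-5))/3 = -⅔ + (n + 5)/3 = -⅔ + (5 + n)/3 = -⅔ + (5/3 + n/3) = 1 + n/3)
135*E(T(4, 2)) - 149 = 135*(1 + (⅓)*4) - 149 = 135*(1 + 4/3) - 149 = 135*(7/3) - 149 = 315 - 149 = 166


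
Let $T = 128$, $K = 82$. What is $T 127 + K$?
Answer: $16338$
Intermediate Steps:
$T 127 + K = 128 \cdot 127 + 82 = 16256 + 82 = 16338$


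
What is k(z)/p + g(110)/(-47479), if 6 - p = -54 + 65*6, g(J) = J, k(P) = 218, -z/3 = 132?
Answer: -5193361/7834035 ≈ -0.66292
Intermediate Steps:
z = -396 (z = -3*132 = -396)
p = -330 (p = 6 - (-54 + 65*6) = 6 - (-54 + 390) = 6 - 1*336 = 6 - 336 = -330)
k(z)/p + g(110)/(-47479) = 218/(-330) + 110/(-47479) = 218*(-1/330) + 110*(-1/47479) = -109/165 - 110/47479 = -5193361/7834035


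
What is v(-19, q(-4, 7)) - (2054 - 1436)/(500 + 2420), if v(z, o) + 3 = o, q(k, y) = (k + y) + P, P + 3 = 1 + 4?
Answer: 2611/1460 ≈ 1.7884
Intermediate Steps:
P = 2 (P = -3 + (1 + 4) = -3 + 5 = 2)
q(k, y) = 2 + k + y (q(k, y) = (k + y) + 2 = 2 + k + y)
v(z, o) = -3 + o
v(-19, q(-4, 7)) - (2054 - 1436)/(500 + 2420) = (-3 + (2 - 4 + 7)) - (2054 - 1436)/(500 + 2420) = (-3 + 5) - 618/2920 = 2 - 618/2920 = 2 - 1*309/1460 = 2 - 309/1460 = 2611/1460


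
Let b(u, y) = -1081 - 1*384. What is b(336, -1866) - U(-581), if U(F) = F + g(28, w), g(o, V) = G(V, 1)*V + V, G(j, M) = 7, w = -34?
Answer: -612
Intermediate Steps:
b(u, y) = -1465 (b(u, y) = -1081 - 384 = -1465)
g(o, V) = 8*V (g(o, V) = 7*V + V = 8*V)
U(F) = -272 + F (U(F) = F + 8*(-34) = F - 272 = -272 + F)
b(336, -1866) - U(-581) = -1465 - (-272 - 581) = -1465 - 1*(-853) = -1465 + 853 = -612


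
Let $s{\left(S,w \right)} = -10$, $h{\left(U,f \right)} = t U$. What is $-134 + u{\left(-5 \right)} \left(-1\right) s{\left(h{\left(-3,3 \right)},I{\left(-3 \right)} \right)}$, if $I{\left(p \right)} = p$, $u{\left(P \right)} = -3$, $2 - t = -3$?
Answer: $-164$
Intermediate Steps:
$t = 5$ ($t = 2 - -3 = 2 + 3 = 5$)
$h{\left(U,f \right)} = 5 U$
$-134 + u{\left(-5 \right)} \left(-1\right) s{\left(h{\left(-3,3 \right)},I{\left(-3 \right)} \right)} = -134 + \left(-3\right) \left(-1\right) \left(-10\right) = -134 + 3 \left(-10\right) = -134 - 30 = -164$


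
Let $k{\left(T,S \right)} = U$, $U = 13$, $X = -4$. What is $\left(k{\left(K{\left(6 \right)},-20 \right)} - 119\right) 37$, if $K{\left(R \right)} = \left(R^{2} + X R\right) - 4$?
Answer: $-3922$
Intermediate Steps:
$K{\left(R \right)} = -4 + R^{2} - 4 R$ ($K{\left(R \right)} = \left(R^{2} - 4 R\right) - 4 = -4 + R^{2} - 4 R$)
$k{\left(T,S \right)} = 13$
$\left(k{\left(K{\left(6 \right)},-20 \right)} - 119\right) 37 = \left(13 - 119\right) 37 = \left(-106\right) 37 = -3922$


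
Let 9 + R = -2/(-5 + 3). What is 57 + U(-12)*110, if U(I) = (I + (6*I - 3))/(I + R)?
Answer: 1071/2 ≈ 535.50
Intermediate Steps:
R = -8 (R = -9 - 2/(-5 + 3) = -9 - 2/(-2) = -9 - 2*(-½) = -9 + 1 = -8)
U(I) = (-3 + 7*I)/(-8 + I) (U(I) = (I + (6*I - 3))/(I - 8) = (I + (-3 + 6*I))/(-8 + I) = (-3 + 7*I)/(-8 + I))
57 + U(-12)*110 = 57 + ((-3 + 7*(-12))/(-8 - 12))*110 = 57 + ((-3 - 84)/(-20))*110 = 57 - 1/20*(-87)*110 = 57 + (87/20)*110 = 57 + 957/2 = 1071/2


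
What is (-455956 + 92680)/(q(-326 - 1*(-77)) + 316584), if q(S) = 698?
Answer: -181638/158641 ≈ -1.1450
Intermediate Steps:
(-455956 + 92680)/(q(-326 - 1*(-77)) + 316584) = (-455956 + 92680)/(698 + 316584) = -363276/317282 = -363276*1/317282 = -181638/158641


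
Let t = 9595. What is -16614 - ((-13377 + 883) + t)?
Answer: -13715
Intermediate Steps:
-16614 - ((-13377 + 883) + t) = -16614 - ((-13377 + 883) + 9595) = -16614 - (-12494 + 9595) = -16614 - 1*(-2899) = -16614 + 2899 = -13715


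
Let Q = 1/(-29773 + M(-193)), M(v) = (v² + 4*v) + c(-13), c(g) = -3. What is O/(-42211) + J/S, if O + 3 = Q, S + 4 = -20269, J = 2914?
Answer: -823834596808/5734337883703 ≈ -0.14367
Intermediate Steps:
S = -20273 (S = -4 - 20269 = -20273)
M(v) = -3 + v² + 4*v (M(v) = (v² + 4*v) - 3 = -3 + v² + 4*v)
Q = 1/6701 (Q = 1/(-29773 + (-3 + (-193)² + 4*(-193))) = 1/(-29773 + (-3 + 37249 - 772)) = 1/(-29773 + 36474) = 1/6701 ≈ 0.00014923)
O = -20102/6701 (O = -3 + 1/6701 = -20102/6701 ≈ -2.9999)
O/(-42211) + J/S = -20102/6701/(-42211) + 2914/(-20273) = -20102/6701*(-1/42211) + 2914*(-1/20273) = 20102/282855911 - 2914/20273 = -823834596808/5734337883703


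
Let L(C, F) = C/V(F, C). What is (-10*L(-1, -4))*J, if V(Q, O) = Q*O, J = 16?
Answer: 40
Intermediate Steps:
V(Q, O) = O*Q
L(C, F) = 1/F (L(C, F) = C/((C*F)) = C*(1/(C*F)) = 1/F)
(-10*L(-1, -4))*J = -10/(-4)*16 = -10*(-¼)*16 = (5/2)*16 = 40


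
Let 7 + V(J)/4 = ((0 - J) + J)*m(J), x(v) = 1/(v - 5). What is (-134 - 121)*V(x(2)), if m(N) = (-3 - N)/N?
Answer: 7140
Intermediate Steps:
m(N) = (-3 - N)/N
x(v) = 1/(-5 + v)
V(J) = -28 (V(J) = -28 + 4*(((0 - J) + J)*((-3 - J)/J)) = -28 + 4*((-J + J)*((-3 - J)/J)) = -28 + 4*(0*((-3 - J)/J)) = -28 + 4*0 = -28 + 0 = -28)
(-134 - 121)*V(x(2)) = (-134 - 121)*(-28) = -255*(-28) = 7140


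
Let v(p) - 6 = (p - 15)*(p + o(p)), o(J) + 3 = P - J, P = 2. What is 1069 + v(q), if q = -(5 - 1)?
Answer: 1094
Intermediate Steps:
o(J) = -1 - J (o(J) = -3 + (2 - J) = -1 - J)
q = -4 (q = -1*4 = -4)
v(p) = 21 - p (v(p) = 6 + (p - 15)*(p + (-1 - p)) = 6 + (-15 + p)*(-1) = 6 + (15 - p) = 21 - p)
1069 + v(q) = 1069 + (21 - 1*(-4)) = 1069 + (21 + 4) = 1069 + 25 = 1094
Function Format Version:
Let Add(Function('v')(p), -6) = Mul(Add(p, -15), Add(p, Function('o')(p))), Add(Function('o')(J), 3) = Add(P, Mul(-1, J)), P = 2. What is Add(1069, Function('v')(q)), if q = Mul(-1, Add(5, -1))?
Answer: 1094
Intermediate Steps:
Function('o')(J) = Add(-1, Mul(-1, J)) (Function('o')(J) = Add(-3, Add(2, Mul(-1, J))) = Add(-1, Mul(-1, J)))
q = -4 (q = Mul(-1, 4) = -4)
Function('v')(p) = Add(21, Mul(-1, p)) (Function('v')(p) = Add(6, Mul(Add(p, -15), Add(p, Add(-1, Mul(-1, p))))) = Add(6, Mul(Add(-15, p), -1)) = Add(6, Add(15, Mul(-1, p))) = Add(21, Mul(-1, p)))
Add(1069, Function('v')(q)) = Add(1069, Add(21, Mul(-1, -4))) = Add(1069, Add(21, 4)) = Add(1069, 25) = 1094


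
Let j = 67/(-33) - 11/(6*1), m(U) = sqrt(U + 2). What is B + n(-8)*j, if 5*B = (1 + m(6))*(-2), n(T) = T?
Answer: 1678/55 - 4*sqrt(2)/5 ≈ 29.378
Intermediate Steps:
m(U) = sqrt(2 + U)
j = -85/22 (j = 67*(-1/33) - 11/6 = -67/33 - 11*1/6 = -67/33 - 11/6 = -85/22 ≈ -3.8636)
B = -2/5 - 4*sqrt(2)/5 (B = ((1 + sqrt(2 + 6))*(-2))/5 = ((1 + sqrt(8))*(-2))/5 = ((1 + 2*sqrt(2))*(-2))/5 = (-2 - 4*sqrt(2))/5 = -2/5 - 4*sqrt(2)/5 ≈ -1.5314)
B + n(-8)*j = (-2/5 - 4*sqrt(2)/5) - 8*(-85/22) = (-2/5 - 4*sqrt(2)/5) + 340/11 = 1678/55 - 4*sqrt(2)/5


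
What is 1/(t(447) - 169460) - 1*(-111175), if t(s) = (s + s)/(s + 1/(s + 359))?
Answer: 6787549110423517/61052836616 ≈ 1.1118e+5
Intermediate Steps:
t(s) = 2*s/(s + 1/(359 + s)) (t(s) = (2*s)/(s + 1/(359 + s)) = 2*s/(s + 1/(359 + s)))
1/(t(447) - 169460) - 1*(-111175) = 1/(2*447*(359 + 447)/(1 + 447² + 359*447) - 169460) - 1*(-111175) = 1/(2*447*806/(1 + 199809 + 160473) - 169460) + 111175 = 1/(2*447*806/360283 - 169460) + 111175 = 1/(2*447*(1/360283)*806 - 169460) + 111175 = 1/(720564/360283 - 169460) + 111175 = 1/(-61052836616/360283) + 111175 = -360283/61052836616 + 111175 = 6787549110423517/61052836616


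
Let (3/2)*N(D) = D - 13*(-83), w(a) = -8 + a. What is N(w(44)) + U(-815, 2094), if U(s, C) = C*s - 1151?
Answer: -5121053/3 ≈ -1.7070e+6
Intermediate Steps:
N(D) = 2158/3 + 2*D/3 (N(D) = 2*(D - 13*(-83))/3 = 2*(D + 1079)/3 = 2*(1079 + D)/3 = 2158/3 + 2*D/3)
U(s, C) = -1151 + C*s
N(w(44)) + U(-815, 2094) = (2158/3 + 2*(-8 + 44)/3) + (-1151 + 2094*(-815)) = (2158/3 + (⅔)*36) + (-1151 - 1706610) = (2158/3 + 24) - 1707761 = 2230/3 - 1707761 = -5121053/3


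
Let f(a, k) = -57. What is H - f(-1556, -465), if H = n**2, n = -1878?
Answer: 3526941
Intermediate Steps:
H = 3526884 (H = (-1878)**2 = 3526884)
H - f(-1556, -465) = 3526884 - 1*(-57) = 3526884 + 57 = 3526941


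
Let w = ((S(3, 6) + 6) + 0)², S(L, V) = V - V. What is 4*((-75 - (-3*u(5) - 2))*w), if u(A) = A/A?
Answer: -10080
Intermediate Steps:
u(A) = 1
S(L, V) = 0
w = 36 (w = ((0 + 6) + 0)² = (6 + 0)² = 6² = 36)
4*((-75 - (-3*u(5) - 2))*w) = 4*((-75 - (-3*1 - 2))*36) = 4*((-75 - (-3 - 2))*36) = 4*((-75 - 1*(-5))*36) = 4*((-75 + 5)*36) = 4*(-70*36) = 4*(-2520) = -10080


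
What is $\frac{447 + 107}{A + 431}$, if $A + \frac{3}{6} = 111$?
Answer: $\frac{1108}{1083} \approx 1.0231$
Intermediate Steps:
$A = \frac{221}{2}$ ($A = - \frac{1}{2} + 111 = \frac{221}{2} \approx 110.5$)
$\frac{447 + 107}{A + 431} = \frac{447 + 107}{\frac{221}{2} + 431} = \frac{554}{\frac{1083}{2}} = 554 \cdot \frac{2}{1083} = \frac{1108}{1083}$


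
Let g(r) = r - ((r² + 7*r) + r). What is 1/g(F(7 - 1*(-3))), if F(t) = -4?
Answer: 1/12 ≈ 0.083333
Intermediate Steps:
g(r) = -r² - 7*r (g(r) = r - (r² + 8*r) = r + (-r² - 8*r) = -r² - 7*r)
1/g(F(7 - 1*(-3))) = 1/(-1*(-4)*(7 - 4)) = 1/(-1*(-4)*3) = 1/12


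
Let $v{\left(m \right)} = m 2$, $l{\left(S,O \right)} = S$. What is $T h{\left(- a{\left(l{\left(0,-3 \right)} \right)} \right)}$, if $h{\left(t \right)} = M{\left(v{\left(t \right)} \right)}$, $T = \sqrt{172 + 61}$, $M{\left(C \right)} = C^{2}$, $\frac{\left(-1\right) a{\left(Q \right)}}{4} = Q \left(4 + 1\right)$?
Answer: $0$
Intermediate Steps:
$v{\left(m \right)} = 2 m$
$a{\left(Q \right)} = - 20 Q$ ($a{\left(Q \right)} = - 4 Q \left(4 + 1\right) = - 4 Q 5 = - 4 \cdot 5 Q = - 20 Q$)
$T = \sqrt{233} \approx 15.264$
$h{\left(t \right)} = 4 t^{2}$ ($h{\left(t \right)} = \left(2 t\right)^{2} = 4 t^{2}$)
$T h{\left(- a{\left(l{\left(0,-3 \right)} \right)} \right)} = \sqrt{233} \cdot 4 \left(- \left(-20\right) 0\right)^{2} = \sqrt{233} \cdot 4 \left(\left(-1\right) 0\right)^{2} = \sqrt{233} \cdot 4 \cdot 0^{2} = \sqrt{233} \cdot 4 \cdot 0 = \sqrt{233} \cdot 0 = 0$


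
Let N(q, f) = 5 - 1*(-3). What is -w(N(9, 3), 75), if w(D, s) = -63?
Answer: 63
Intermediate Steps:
N(q, f) = 8 (N(q, f) = 5 + 3 = 8)
-w(N(9, 3), 75) = -1*(-63) = 63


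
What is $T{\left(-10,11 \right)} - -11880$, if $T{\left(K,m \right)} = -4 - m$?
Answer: $11865$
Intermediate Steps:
$T{\left(-10,11 \right)} - -11880 = \left(-4 - 11\right) - -11880 = \left(-4 - 11\right) + 11880 = -15 + 11880 = 11865$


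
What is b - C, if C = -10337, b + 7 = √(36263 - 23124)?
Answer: 10330 + √13139 ≈ 10445.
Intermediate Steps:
b = -7 + √13139 (b = -7 + √(36263 - 23124) = -7 + √13139 ≈ 107.63)
b - C = (-7 + √13139) - 1*(-10337) = (-7 + √13139) + 10337 = 10330 + √13139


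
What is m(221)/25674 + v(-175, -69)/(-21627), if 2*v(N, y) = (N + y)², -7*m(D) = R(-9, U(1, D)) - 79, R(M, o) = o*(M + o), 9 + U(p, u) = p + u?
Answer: -190541615/117780642 ≈ -1.6178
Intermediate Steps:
U(p, u) = -9 + p + u (U(p, u) = -9 + (p + u) = -9 + p + u)
m(D) = 79/7 - (-17 + D)*(-8 + D)/7 (m(D) = -((-9 + 1 + D)*(-9 + (-9 + 1 + D)) - 79)/7 = -((-8 + D)*(-9 + (-8 + D)) - 79)/7 = -((-8 + D)*(-17 + D) - 79)/7 = -((-17 + D)*(-8 + D) - 79)/7 = -(-79 + (-17 + D)*(-8 + D))/7 = 79/7 - (-17 + D)*(-8 + D)/7)
v(N, y) = (N + y)²/2
m(221)/25674 + v(-175, -69)/(-21627) = (79/7 - (-17 + 221)*(-8 + 221)/7)/25674 + ((-175 - 69)²/2)/(-21627) = (79/7 - ⅐*204*213)*(1/25674) + ((½)*(-244)²)*(-1/21627) = (79/7 - 43452/7)*(1/25674) + ((½)*59536)*(-1/21627) = -43373/7*1/25674 + 29768*(-1/21627) = -3943/16338 - 29768/21627 = -190541615/117780642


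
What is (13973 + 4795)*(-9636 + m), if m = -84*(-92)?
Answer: -35809344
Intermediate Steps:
m = 7728
(13973 + 4795)*(-9636 + m) = (13973 + 4795)*(-9636 + 7728) = 18768*(-1908) = -35809344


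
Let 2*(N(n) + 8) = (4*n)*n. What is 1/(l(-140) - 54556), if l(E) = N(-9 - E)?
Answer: -1/20242 ≈ -4.9402e-5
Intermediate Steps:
N(n) = -8 + 2*n² (N(n) = -8 + ((4*n)*n)/2 = -8 + (4*n²)/2 = -8 + 2*n²)
l(E) = -8 + 2*(-9 - E)²
1/(l(-140) - 54556) = 1/((-8 + 2*(9 - 140)²) - 54556) = 1/((-8 + 2*(-131)²) - 54556) = 1/((-8 + 2*17161) - 54556) = 1/((-8 + 34322) - 54556) = 1/(34314 - 54556) = 1/(-20242) = -1/20242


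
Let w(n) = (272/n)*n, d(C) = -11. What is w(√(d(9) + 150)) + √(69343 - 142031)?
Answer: 272 + 4*I*√4543 ≈ 272.0 + 269.61*I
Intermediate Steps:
w(n) = 272
w(√(d(9) + 150)) + √(69343 - 142031) = 272 + √(69343 - 142031) = 272 + √(-72688) = 272 + 4*I*√4543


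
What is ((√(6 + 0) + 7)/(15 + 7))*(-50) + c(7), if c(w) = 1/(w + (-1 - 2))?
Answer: -689/44 - 25*√6/11 ≈ -21.226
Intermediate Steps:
c(w) = 1/(-3 + w) (c(w) = 1/(w - 3) = 1/(-3 + w))
((√(6 + 0) + 7)/(15 + 7))*(-50) + c(7) = ((√(6 + 0) + 7)/(15 + 7))*(-50) + 1/(-3 + 7) = ((√6 + 7)/22)*(-50) + 1/4 = ((7 + √6)*(1/22))*(-50) + ¼ = (7/22 + √6/22)*(-50) + ¼ = (-175/11 - 25*√6/11) + ¼ = -689/44 - 25*√6/11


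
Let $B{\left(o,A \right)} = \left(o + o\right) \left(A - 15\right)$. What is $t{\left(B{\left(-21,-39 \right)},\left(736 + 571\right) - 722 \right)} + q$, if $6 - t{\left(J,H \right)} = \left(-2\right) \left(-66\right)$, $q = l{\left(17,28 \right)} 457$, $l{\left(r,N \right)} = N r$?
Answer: $217406$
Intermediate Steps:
$B{\left(o,A \right)} = 2 o \left(-15 + A\right)$
$q = 217532$ ($q = 28 \cdot 17 \cdot 457 = 476 \cdot 457 = 217532$)
$t{\left(J,H \right)} = -126$ ($t{\left(J,H \right)} = 6 - \left(-2\right) \left(-66\right) = 6 - 132 = -126$)
$t{\left(B{\left(-21,-39 \right)},\left(736 + 571\right) - 722 \right)} + q = -126 + 217532 = 217406$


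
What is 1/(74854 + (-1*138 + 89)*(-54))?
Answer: 1/77500 ≈ 1.2903e-5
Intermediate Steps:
1/(74854 + (-1*138 + 89)*(-54)) = 1/(74854 + (-138 + 89)*(-54)) = 1/(74854 - 49*(-54)) = 1/(74854 + 2646) = 1/77500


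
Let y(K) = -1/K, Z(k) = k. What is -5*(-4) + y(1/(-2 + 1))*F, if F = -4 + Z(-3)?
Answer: 13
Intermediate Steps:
F = -7 (F = -4 - 3 = -7)
-5*(-4) + y(1/(-2 + 1))*F = -5*(-4) - 1/(1/(-2 + 1))*(-7) = 20 - 1/(1/(-1))*(-7) = 20 - 1/(-1)*(-7) = 20 - 1*(-1)*(-7) = 20 + 1*(-7) = 20 - 7 = 13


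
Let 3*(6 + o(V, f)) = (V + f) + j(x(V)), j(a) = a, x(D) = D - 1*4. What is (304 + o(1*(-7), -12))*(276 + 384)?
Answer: 190080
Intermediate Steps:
x(D) = -4 + D (x(D) = D - 4 = -4 + D)
o(V, f) = -22/3 + f/3 + 2*V/3 (o(V, f) = -6 + ((V + f) + (-4 + V))/3 = -6 + (-4 + f + 2*V)/3 = -6 + (-4/3 + f/3 + 2*V/3) = -22/3 + f/3 + 2*V/3)
(304 + o(1*(-7), -12))*(276 + 384) = (304 + (-22/3 + (⅓)*(-12) + 2*(1*(-7))/3))*(276 + 384) = (304 + (-22/3 - 4 + (⅔)*(-7)))*660 = (304 + (-22/3 - 4 - 14/3))*660 = (304 - 16)*660 = 288*660 = 190080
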